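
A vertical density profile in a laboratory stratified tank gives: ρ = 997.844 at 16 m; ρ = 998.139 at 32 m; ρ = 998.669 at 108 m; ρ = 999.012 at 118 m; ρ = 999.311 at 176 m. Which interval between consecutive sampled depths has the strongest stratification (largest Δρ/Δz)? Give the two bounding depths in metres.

108–118 m

Compute the density gradient over each adjacent pair:
  16–32 m: Δρ/Δz = 0.295/16 = 0.018 kg m⁻⁴
  32–108 m: Δρ/Δz = 0.530/76 = 7.0 × 10⁻³ kg m⁻⁴
  108–118 m: Δρ/Δz = 0.343/10 = 0.034 kg m⁻⁴
  118–176 m: Δρ/Δz = 0.299/58 = 5.2 × 10⁻³ kg m⁻⁴
The largest gradient is in the 108–118 m interval — the pycnocline.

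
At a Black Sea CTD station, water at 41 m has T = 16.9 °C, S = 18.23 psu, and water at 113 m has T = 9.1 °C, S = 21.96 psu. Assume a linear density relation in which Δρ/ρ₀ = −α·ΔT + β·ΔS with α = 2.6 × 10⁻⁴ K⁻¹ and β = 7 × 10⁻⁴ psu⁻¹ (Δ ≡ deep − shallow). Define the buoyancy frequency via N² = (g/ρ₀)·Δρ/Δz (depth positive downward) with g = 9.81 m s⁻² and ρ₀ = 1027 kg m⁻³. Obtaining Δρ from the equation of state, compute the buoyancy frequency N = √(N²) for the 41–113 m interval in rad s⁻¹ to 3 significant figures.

0.0251 rad s⁻¹

ΔT = -7.8 K, ΔS = +3.73 psu (deep − shallow).
Δρ/ρ₀ = −αΔT + βΔS = 2.028 × 10⁻³ + 2.611 × 10⁻³ = 4.639 × 10⁻³, so Δρ ≈ 4.764 kg m⁻³.
N² = (g/ρ₀)·Δρ/Δz = g·(Δρ/ρ₀)/Δz = 9.81 × 4.639 × 10⁻³ / 72 = 6.3206 × 10⁻⁴ s⁻².
N = √(6.3206 × 10⁻⁴) = 0.025141 rad s⁻¹ ≈ 0.0251 rad s⁻¹.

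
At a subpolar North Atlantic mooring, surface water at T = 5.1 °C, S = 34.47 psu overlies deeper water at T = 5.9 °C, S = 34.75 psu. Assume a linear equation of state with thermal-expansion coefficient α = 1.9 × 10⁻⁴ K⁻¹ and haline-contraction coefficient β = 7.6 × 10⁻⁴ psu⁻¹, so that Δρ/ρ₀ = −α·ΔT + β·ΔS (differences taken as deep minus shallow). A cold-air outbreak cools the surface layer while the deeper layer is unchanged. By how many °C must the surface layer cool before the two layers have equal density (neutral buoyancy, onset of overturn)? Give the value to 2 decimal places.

Neutral buoyancy requires Δρ = 0, i.e. −α(T_deep − T_surf′) + β(S_deep − S_surf) = 0.
T_surf′ = T_deep − (β/α)·ΔS = 5.9 − (7.6 × 10⁻⁴/1.9 × 10⁻⁴)·(+0.28) = 4.7800 °C.
Cooling required: 5.1 − (4.7800) = 0.3200 °C.

0.32 °C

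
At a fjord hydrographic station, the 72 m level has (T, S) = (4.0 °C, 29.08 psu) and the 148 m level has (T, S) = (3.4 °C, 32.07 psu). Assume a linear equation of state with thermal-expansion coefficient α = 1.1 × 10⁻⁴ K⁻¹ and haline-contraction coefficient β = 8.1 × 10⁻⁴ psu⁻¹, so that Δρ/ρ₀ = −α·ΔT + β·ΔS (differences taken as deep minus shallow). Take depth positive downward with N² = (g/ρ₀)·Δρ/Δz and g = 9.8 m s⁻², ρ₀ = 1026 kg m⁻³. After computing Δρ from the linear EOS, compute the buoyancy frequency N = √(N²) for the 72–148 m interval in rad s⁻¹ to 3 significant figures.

ΔT = -0.6 K, ΔS = +2.99 psu (deep − shallow).
Δρ/ρ₀ = −αΔT + βΔS = 6.60 × 10⁻⁵ + 2.4219 × 10⁻³ = 2.4879 × 10⁻³, so Δρ ≈ 2.553 kg m⁻³.
N² = (g/ρ₀)·Δρ/Δz = g·(Δρ/ρ₀)/Δz = 9.8 × 2.4879 × 10⁻³ / 76 = 3.2081 × 10⁻⁴ s⁻².
N = √(3.2081 × 10⁻⁴) = 0.017911 rad s⁻¹ ≈ 0.0179 rad s⁻¹.

0.0179 rad s⁻¹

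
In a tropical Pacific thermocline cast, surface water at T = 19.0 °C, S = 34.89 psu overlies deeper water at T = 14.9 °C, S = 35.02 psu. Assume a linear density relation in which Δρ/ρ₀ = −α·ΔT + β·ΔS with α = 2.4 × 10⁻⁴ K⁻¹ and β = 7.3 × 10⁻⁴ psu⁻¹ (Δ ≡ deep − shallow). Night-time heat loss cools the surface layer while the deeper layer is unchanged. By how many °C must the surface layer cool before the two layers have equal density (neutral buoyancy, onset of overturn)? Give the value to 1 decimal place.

4.5 °C

Neutral buoyancy requires Δρ = 0, i.e. −α(T_deep − T_surf′) + β(S_deep − S_surf) = 0.
T_surf′ = T_deep − (β/α)·ΔS = 14.9 − (7.3 × 10⁻⁴/2.4 × 10⁻⁴)·(+0.13) = 14.505 °C.
Cooling required: 19.0 − (14.505) = 4.495 °C.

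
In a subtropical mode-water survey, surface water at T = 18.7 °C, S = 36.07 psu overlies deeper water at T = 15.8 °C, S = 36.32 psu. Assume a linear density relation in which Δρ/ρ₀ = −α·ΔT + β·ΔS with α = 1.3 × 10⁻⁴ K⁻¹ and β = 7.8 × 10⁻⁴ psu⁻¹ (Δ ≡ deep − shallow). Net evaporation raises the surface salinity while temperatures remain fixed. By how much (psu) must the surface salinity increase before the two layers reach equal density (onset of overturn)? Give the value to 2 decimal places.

0.73 psu

Neutral buoyancy requires −α(T_deep − T_surf) + β(S_deep − S_surf′) = 0.
S_surf′ = S_deep − (α/β)·ΔT = 36.32 − (1.3 × 10⁻⁴/7.8 × 10⁻⁴)·(-2.9) = 36.8033 psu.
Increase required: 36.8033 − 36.07 = 0.7333 psu.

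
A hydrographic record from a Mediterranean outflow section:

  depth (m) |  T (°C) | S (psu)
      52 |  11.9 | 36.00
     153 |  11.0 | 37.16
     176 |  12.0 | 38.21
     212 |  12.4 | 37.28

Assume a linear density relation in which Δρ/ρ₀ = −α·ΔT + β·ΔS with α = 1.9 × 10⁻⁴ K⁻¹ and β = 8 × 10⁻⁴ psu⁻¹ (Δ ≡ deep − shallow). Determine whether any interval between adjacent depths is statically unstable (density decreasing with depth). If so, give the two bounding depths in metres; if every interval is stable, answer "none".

Evaluate Δρ/ρ₀ = −αΔT + βΔS across each adjacent pair:
  52–153 m: −αΔT+βΔS = −(1.9 × 10⁻⁴)(-0.9)+(8 × 10⁻⁴)(+1.16) = 1.1 × 10⁻³ → stable
  153–176 m: −αΔT+βΔS = −(1.9 × 10⁻⁴)(+1.0)+(8 × 10⁻⁴)(+1.05) = 6.5 × 10⁻⁴ → stable
  176–212 m: −αΔT+βΔS = −(1.9 × 10⁻⁴)(+0.4)+(8 × 10⁻⁴)(-0.93) = -8.2 × 10⁻⁴ → UNSTABLE
The 176–212 m interval has Δρ < 0: lighter water underlies denser water.

176–212 m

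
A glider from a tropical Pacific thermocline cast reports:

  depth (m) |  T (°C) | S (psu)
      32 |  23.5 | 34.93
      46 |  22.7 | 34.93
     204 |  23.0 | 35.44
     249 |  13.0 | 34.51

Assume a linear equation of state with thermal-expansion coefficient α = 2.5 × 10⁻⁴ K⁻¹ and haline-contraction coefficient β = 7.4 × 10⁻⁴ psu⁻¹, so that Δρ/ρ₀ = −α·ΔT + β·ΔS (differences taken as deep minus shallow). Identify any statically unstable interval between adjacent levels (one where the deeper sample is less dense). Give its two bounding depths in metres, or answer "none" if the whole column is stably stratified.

Evaluate Δρ/ρ₀ = −αΔT + βΔS across each adjacent pair:
  32–46 m: −αΔT+βΔS = −(2.5 × 10⁻⁴)(-0.8)+(7.4 × 10⁻⁴)(+0.00) = 2.0 × 10⁻⁴ → stable
  46–204 m: −αΔT+βΔS = −(2.5 × 10⁻⁴)(+0.3)+(7.4 × 10⁻⁴)(+0.51) = 3.0 × 10⁻⁴ → stable
  204–249 m: −αΔT+βΔS = −(2.5 × 10⁻⁴)(-10.0)+(7.4 × 10⁻⁴)(-0.93) = 1.8 × 10⁻³ → stable
Every interval has Δρ > 0: the column is stably stratified throughout.

none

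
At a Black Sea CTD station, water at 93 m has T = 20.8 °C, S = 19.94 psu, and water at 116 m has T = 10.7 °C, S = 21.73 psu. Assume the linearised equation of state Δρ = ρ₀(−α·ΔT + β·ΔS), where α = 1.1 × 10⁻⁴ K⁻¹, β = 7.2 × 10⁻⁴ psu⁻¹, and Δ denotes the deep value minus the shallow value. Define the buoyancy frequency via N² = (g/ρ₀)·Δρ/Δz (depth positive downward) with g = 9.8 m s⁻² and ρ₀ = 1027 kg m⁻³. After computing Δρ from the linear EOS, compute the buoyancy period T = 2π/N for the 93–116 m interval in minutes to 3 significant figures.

3.27 min

ΔT = -10.1 K, ΔS = +1.79 psu (deep − shallow).
Δρ/ρ₀ = −αΔT + βΔS = 1.111 × 10⁻³ + 1.2888 × 10⁻³ = 2.3998 × 10⁻³, so Δρ ≈ 2.465 kg m⁻³.
N² = (g/ρ₀)·Δρ/Δz = g·(Δρ/ρ₀)/Δz = 9.8 × 2.3998 × 10⁻³ / 23 = 1.0225 × 10⁻³ s⁻².
N = √(1.0225 × 10⁻³) = 0.031977 rad s⁻¹ → T = 2π/N = 196.49 s = 3.2748 min ≈ 3.27 min.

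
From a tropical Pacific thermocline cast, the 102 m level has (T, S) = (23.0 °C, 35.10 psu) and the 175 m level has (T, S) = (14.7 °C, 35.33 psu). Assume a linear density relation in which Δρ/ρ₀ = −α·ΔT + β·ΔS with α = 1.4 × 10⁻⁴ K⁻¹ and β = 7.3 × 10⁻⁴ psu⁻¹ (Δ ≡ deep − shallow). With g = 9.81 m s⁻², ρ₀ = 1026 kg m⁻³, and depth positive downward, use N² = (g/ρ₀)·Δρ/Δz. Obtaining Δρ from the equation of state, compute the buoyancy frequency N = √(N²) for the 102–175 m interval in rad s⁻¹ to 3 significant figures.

0.0134 rad s⁻¹

ΔT = -8.3 K, ΔS = +0.23 psu (deep − shallow).
Δρ/ρ₀ = −αΔT + βΔS = 1.162 × 10⁻³ + 1.679 × 10⁻⁴ = 1.3299 × 10⁻³, so Δρ ≈ 1.364 kg m⁻³.
N² = (g/ρ₀)·Δρ/Δz = g·(Δρ/ρ₀)/Δz = 9.81 × 1.3299 × 10⁻³ / 73 = 1.7872 × 10⁻⁴ s⁻².
N = √(1.7872 × 10⁻⁴) = 0.013369 rad s⁻¹ ≈ 0.0134 rad s⁻¹.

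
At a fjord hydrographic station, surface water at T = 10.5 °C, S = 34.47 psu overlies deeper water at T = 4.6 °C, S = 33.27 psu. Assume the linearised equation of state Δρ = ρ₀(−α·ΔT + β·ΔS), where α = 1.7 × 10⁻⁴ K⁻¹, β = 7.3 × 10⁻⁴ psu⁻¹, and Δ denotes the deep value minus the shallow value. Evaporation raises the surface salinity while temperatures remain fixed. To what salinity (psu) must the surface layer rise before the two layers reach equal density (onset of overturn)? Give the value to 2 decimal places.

Neutral buoyancy requires −α(T_deep − T_surf) + β(S_deep − S_surf′) = 0.
S_surf′ = S_deep − (α/β)·ΔT = 33.27 − (1.7 × 10⁻⁴/7.3 × 10⁻⁴)·(-5.9) = 34.6440 psu.
Increase required: 34.6440 − 34.47 = 0.1740 psu.

34.64 psu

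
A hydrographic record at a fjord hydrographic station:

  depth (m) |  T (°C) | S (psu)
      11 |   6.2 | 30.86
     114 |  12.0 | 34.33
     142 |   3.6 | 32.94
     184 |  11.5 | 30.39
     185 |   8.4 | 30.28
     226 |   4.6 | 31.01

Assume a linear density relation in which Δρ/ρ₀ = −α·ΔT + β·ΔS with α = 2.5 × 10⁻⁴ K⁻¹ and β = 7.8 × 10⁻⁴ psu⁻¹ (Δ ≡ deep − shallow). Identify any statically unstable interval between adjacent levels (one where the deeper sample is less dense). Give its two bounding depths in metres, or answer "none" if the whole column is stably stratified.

Evaluate Δρ/ρ₀ = −αΔT + βΔS across each adjacent pair:
  11–114 m: −αΔT+βΔS = −(2.5 × 10⁻⁴)(+5.8)+(7.8 × 10⁻⁴)(+3.47) = 1.3 × 10⁻³ → stable
  114–142 m: −αΔT+βΔS = −(2.5 × 10⁻⁴)(-8.4)+(7.8 × 10⁻⁴)(-1.39) = 1.0 × 10⁻³ → stable
  142–184 m: −αΔT+βΔS = −(2.5 × 10⁻⁴)(+7.9)+(7.8 × 10⁻⁴)(-2.55) = -4.0 × 10⁻³ → UNSTABLE
  184–185 m: −αΔT+βΔS = −(2.5 × 10⁻⁴)(-3.1)+(7.8 × 10⁻⁴)(-0.11) = 6.9 × 10⁻⁴ → stable
  185–226 m: −αΔT+βΔS = −(2.5 × 10⁻⁴)(-3.8)+(7.8 × 10⁻⁴)(+0.73) = 1.5 × 10⁻³ → stable
The 142–184 m interval has Δρ < 0: lighter water underlies denser water.

142–184 m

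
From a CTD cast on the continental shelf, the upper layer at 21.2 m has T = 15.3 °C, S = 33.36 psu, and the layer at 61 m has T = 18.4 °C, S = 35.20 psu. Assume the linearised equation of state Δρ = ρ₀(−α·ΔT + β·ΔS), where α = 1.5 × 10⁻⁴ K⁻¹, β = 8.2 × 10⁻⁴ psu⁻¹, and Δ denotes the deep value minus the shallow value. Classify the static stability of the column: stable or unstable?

stable

ΔT = 18.4 − 15.3 = +3.1 K and ΔS = 35.20 − 33.36 = +1.84 psu (deep − shallow).
−αΔT = -4.65 × 10⁻⁴; βΔS = 1.5088 × 10⁻³; sum Δρ/ρ₀ = 1.0438 × 10⁻³.
Δρ/ρ₀ > 0, so Δρ > 0: deeper water is denser → statically stable.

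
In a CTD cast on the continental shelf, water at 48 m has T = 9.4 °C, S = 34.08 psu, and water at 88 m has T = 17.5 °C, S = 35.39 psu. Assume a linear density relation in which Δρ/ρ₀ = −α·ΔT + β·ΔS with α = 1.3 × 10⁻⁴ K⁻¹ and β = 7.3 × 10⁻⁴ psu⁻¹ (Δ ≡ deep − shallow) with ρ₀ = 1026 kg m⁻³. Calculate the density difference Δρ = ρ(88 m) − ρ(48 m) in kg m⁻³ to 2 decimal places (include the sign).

-0.10 kg m⁻³

ΔT = +8.1 K, ΔS = +1.31 psu (deep − shallow).
Δρ/ρ₀ = −(1.3 × 10⁻⁴)(+8.1) + (7.3 × 10⁻⁴)(+1.31) = -9.67 × 10⁻⁵.
Δρ = 1026 × (-9.67 × 10⁻⁵) = -0.10 kg m⁻³.
Negative Δρ: lighter below, statically unstable.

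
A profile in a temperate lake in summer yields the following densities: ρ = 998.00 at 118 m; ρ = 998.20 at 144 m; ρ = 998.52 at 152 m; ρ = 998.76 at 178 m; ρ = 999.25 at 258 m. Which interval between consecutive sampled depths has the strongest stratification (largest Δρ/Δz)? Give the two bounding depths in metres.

Compute the density gradient over each adjacent pair:
  118–144 m: Δρ/Δz = 0.20/26 = 7.7 × 10⁻³ kg m⁻⁴
  144–152 m: Δρ/Δz = 0.32/8 = 0.040 kg m⁻⁴
  152–178 m: Δρ/Δz = 0.24/26 = 9.2 × 10⁻³ kg m⁻⁴
  178–258 m: Δρ/Δz = 0.49/80 = 6.1 × 10⁻³ kg m⁻⁴
The largest gradient is in the 144–152 m interval — the pycnocline.

144–152 m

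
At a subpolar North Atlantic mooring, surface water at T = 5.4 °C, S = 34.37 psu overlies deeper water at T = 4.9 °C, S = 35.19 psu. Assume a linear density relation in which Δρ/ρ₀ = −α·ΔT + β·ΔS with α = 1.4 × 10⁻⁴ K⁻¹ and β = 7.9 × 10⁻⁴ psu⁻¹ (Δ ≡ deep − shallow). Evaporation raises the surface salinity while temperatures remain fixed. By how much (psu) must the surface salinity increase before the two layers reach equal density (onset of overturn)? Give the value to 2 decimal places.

Neutral buoyancy requires −α(T_deep − T_surf) + β(S_deep − S_surf′) = 0.
S_surf′ = S_deep − (α/β)·ΔT = 35.19 − (1.4 × 10⁻⁴/7.9 × 10⁻⁴)·(-0.5) = 35.2786 psu.
Increase required: 35.2786 − 34.37 = 0.9086 psu.

0.91 psu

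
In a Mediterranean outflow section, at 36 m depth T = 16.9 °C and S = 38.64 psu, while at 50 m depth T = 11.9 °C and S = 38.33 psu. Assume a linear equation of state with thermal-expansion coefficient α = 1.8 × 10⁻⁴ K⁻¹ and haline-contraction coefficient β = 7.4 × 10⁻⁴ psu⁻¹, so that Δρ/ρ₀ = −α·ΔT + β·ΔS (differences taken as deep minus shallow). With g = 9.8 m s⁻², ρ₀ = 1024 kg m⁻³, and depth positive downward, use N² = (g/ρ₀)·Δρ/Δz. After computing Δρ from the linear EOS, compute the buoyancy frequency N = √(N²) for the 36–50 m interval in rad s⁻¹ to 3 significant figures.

ΔT = -5.0 K, ΔS = -0.31 psu (deep − shallow).
Δρ/ρ₀ = −αΔT + βΔS = 9.00 × 10⁻⁴ − 2.294 × 10⁻⁴ = 6.706 × 10⁻⁴, so Δρ ≈ 0.6867 kg m⁻³.
N² = (g/ρ₀)·Δρ/Δz = g·(Δρ/ρ₀)/Δz = 9.8 × 6.706 × 10⁻⁴ / 14 = 4.6942 × 10⁻⁴ s⁻².
N = √(4.6942 × 10⁻⁴) = 0.021666 rad s⁻¹ ≈ 0.0217 rad s⁻¹.

0.0217 rad s⁻¹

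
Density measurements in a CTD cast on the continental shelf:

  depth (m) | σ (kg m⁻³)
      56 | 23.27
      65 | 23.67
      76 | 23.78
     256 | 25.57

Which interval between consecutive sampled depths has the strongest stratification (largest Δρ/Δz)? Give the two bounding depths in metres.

56–65 m

Compute the density gradient over each adjacent pair:
  56–65 m: Δρ/Δz = 0.40/9 = 0.044 kg m⁻⁴
  65–76 m: Δρ/Δz = 0.11/11 = 0.010 kg m⁻⁴
  76–256 m: Δρ/Δz = 1.79/180 = 9.9 × 10⁻³ kg m⁻⁴
The largest gradient is in the 56–65 m interval — the pycnocline.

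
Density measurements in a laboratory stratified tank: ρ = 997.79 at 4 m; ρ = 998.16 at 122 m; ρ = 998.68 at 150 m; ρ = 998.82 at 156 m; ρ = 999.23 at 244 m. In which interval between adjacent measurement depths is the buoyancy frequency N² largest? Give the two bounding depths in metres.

Compute the density gradient over each adjacent pair:
  4–122 m: Δρ/Δz = 0.37/118 = 3.1 × 10⁻³ kg m⁻⁴
  122–150 m: Δρ/Δz = 0.52/28 = 0.019 kg m⁻⁴
  150–156 m: Δρ/Δz = 0.14/6 = 0.023 kg m⁻⁴
  156–244 m: Δρ/Δz = 0.41/88 = 4.7 × 10⁻³ kg m⁻⁴
The largest gradient is in the 150–156 m interval — the pycnocline.

150–156 m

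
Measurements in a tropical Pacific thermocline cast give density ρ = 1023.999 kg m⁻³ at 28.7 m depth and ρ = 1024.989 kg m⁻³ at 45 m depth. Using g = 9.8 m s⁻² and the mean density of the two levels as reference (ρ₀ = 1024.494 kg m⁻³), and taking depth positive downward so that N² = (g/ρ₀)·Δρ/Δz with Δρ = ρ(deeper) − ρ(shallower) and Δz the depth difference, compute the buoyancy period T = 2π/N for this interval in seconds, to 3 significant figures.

261 s

Δρ = 1024.989 − 1023.999 = 0.990 kg m⁻³ over Δz = 45 − 28.7 = 16.3 m.
N² = (9.8/1024.494) × (0.990/16.3) = 5.8098 × 10⁻⁴ s⁻².
N = √(5.8098 × 10⁻⁴) = 0.024104 rad s⁻¹, so T = 2π/N = 260.67 s ≈ 261 s.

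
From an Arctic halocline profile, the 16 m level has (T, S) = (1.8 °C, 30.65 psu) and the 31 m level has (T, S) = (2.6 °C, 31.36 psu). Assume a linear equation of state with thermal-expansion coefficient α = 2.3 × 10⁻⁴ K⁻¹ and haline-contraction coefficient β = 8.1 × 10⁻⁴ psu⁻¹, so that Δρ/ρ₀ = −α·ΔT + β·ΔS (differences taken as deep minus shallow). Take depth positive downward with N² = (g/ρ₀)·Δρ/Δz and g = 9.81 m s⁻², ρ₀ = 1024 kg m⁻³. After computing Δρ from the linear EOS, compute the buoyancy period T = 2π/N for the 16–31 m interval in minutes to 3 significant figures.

ΔT = +0.8 K, ΔS = +0.71 psu (deep − shallow).
Δρ/ρ₀ = −αΔT + βΔS = -1.84 × 10⁻⁴ + 5.751 × 10⁻⁴ = 3.911 × 10⁻⁴, so Δρ ≈ 0.4005 kg m⁻³.
N² = (g/ρ₀)·Δρ/Δz = g·(Δρ/ρ₀)/Δz = 9.81 × 3.911 × 10⁻⁴ / 15 = 2.5578 × 10⁻⁴ s⁻².
N = √(2.5578 × 10⁻⁴) = 0.015993 rad s⁻¹ → T = 2π/N = 392.87 s = 6.5478 min ≈ 6.55 min.

6.55 min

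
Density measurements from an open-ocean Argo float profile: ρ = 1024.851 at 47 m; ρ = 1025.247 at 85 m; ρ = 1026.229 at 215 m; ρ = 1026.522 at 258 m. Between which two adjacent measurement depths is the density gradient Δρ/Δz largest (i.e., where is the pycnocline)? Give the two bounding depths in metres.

47–85 m

Compute the density gradient over each adjacent pair:
  47–85 m: Δρ/Δz = 0.396/38 = 0.010 kg m⁻⁴
  85–215 m: Δρ/Δz = 0.982/130 = 7.6 × 10⁻³ kg m⁻⁴
  215–258 m: Δρ/Δz = 0.293/43 = 6.8 × 10⁻³ kg m⁻⁴
The largest gradient is in the 47–85 m interval — the pycnocline.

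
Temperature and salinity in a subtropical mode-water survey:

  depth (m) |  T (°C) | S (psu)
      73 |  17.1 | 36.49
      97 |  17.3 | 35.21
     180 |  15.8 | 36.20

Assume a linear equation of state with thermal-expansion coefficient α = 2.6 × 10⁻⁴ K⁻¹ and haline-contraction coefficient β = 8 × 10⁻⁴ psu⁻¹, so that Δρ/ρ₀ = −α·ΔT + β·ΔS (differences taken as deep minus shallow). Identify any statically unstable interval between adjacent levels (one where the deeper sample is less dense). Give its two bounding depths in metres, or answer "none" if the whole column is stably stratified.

73–97 m

Evaluate Δρ/ρ₀ = −αΔT + βΔS across each adjacent pair:
  73–97 m: −αΔT+βΔS = −(2.6 × 10⁻⁴)(+0.2)+(8 × 10⁻⁴)(-1.28) = -1.1 × 10⁻³ → UNSTABLE
  97–180 m: −αΔT+βΔS = −(2.6 × 10⁻⁴)(-1.5)+(8 × 10⁻⁴)(+0.99) = 1.2 × 10⁻³ → stable
The 73–97 m interval has Δρ < 0: lighter water underlies denser water.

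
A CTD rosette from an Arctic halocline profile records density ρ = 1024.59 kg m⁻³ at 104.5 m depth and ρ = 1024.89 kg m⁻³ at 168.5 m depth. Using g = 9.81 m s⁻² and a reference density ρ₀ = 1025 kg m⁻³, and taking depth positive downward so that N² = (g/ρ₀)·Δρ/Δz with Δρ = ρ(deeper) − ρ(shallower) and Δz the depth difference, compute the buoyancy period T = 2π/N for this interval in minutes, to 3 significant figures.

15.6 min

Δρ = 1024.89 − 1024.59 = 0.30 kg m⁻³ over Δz = 168.5 − 104.5 = 64 m.
N² = (9.81/1025) × (0.30/64) = 4.4863 × 10⁻⁵ s⁻².
N = √(4.4863 × 10⁻⁵) = 6.6980 × 10⁻³ rad s⁻¹, so T = 2π/N = 938.07 s = 15.635 min ≈ 15.6 min.
Since Δρ > 0 the layer is stably stratified.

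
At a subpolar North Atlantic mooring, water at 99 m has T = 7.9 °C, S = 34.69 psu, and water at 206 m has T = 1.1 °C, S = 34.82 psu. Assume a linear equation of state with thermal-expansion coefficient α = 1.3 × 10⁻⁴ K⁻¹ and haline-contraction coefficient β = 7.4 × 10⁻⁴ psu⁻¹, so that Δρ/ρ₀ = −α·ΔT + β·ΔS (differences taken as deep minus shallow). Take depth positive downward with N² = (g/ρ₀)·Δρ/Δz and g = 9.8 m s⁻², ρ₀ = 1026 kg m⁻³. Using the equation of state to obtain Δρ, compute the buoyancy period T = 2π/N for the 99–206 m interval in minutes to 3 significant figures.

ΔT = -6.8 K, ΔS = +0.13 psu (deep − shallow).
Δρ/ρ₀ = −αΔT + βΔS = 8.84 × 10⁻⁴ + 9.62 × 10⁻⁵ = 9.802 × 10⁻⁴, so Δρ ≈ 1.006 kg m⁻³.
N² = (g/ρ₀)·Δρ/Δz = g·(Δρ/ρ₀)/Δz = 9.8 × 9.802 × 10⁻⁴ / 107 = 8.9775 × 10⁻⁵ s⁻².
N = √(8.9775 × 10⁻⁵) = 9.4750 × 10⁻³ rad s⁻¹ → T = 2π/N = 663.13 s = 11.052 min ≈ 11.1 min.

11.1 min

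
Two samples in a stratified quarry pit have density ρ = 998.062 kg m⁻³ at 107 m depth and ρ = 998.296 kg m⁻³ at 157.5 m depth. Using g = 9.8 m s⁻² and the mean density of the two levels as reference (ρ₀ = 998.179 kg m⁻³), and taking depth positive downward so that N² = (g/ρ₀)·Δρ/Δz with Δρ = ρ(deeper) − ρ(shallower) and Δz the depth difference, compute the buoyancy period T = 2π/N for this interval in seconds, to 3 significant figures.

932 s

Δρ = 998.296 − 998.062 = 0.234 kg m⁻³ over Δz = 157.5 − 107 = 50.5 m.
N² = (9.8/998.179) × (0.234/50.5) = 4.5493 × 10⁻⁵ s⁻².
N = √(4.5493 × 10⁻⁵) = 6.7448 × 10⁻³ rad s⁻¹, so T = 2π/N = 931.56 s ≈ 932 s.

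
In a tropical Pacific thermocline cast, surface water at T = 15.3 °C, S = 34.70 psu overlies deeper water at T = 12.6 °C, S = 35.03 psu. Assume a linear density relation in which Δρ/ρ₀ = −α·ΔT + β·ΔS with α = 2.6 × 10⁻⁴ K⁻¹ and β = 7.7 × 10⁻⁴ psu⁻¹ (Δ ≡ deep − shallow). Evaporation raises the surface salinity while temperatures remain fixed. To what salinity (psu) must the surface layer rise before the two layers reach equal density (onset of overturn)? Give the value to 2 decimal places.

Neutral buoyancy requires −α(T_deep − T_surf) + β(S_deep − S_surf′) = 0.
S_surf′ = S_deep − (α/β)·ΔT = 35.03 − (2.6 × 10⁻⁴/7.7 × 10⁻⁴)·(-2.7) = 35.9417 psu.
Increase required: 35.9417 − 34.70 = 1.2417 psu.

35.94 psu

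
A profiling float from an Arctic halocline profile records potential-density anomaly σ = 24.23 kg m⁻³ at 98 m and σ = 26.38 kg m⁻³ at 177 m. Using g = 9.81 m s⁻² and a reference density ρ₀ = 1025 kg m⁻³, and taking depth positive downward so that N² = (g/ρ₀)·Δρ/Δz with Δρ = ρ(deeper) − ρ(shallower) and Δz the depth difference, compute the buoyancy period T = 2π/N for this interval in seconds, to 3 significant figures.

Δρ = 1026.38 − 1024.23 = 2.15 kg m⁻³ over Δz = 177 − 98 = 79 m.
N² = (9.81/1025) × (2.15/79) = 2.6047 × 10⁻⁴ s⁻².
N = √(2.6047 × 10⁻⁴) = 0.016139 rad s⁻¹, so T = 2π/N = 389.32 s ≈ 389 s.

389 s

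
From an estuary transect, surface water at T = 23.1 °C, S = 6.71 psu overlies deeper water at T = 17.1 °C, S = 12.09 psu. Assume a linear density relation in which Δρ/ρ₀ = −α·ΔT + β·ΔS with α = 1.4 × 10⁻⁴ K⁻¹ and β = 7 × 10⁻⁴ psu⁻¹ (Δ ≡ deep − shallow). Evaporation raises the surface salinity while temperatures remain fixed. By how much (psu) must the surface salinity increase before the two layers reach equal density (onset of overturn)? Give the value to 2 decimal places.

6.58 psu

Neutral buoyancy requires −α(T_deep − T_surf) + β(S_deep − S_surf′) = 0.
S_surf′ = S_deep − (α/β)·ΔT = 12.09 − (1.4 × 10⁻⁴/7 × 10⁻⁴)·(-6.0) = 13.2900 psu.
Increase required: 13.2900 − 6.71 = 6.5800 psu.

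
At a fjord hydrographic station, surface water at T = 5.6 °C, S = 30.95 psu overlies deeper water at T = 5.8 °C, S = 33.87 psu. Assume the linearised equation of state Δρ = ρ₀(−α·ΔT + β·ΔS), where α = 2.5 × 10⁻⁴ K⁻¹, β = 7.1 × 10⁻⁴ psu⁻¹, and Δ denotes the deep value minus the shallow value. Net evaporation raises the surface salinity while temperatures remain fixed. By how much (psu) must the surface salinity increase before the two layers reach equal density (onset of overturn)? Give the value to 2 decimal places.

2.85 psu

Neutral buoyancy requires −α(T_deep − T_surf) + β(S_deep − S_surf′) = 0.
S_surf′ = S_deep − (α/β)·ΔT = 33.87 − (2.5 × 10⁻⁴/7.1 × 10⁻⁴)·(+0.2) = 33.7996 psu.
Increase required: 33.7996 − 30.95 = 2.8496 psu.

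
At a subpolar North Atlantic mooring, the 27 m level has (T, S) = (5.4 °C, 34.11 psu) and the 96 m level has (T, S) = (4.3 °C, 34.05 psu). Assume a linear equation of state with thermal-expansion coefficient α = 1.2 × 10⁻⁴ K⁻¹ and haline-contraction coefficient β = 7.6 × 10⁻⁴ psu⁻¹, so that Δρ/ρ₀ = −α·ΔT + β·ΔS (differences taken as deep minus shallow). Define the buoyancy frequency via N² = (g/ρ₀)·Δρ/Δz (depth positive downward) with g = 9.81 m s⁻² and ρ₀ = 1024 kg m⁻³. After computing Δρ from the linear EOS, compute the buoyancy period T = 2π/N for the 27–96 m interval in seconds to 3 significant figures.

1.79 × 10³ s

ΔT = -1.1 K, ΔS = -0.06 psu (deep − shallow).
Δρ/ρ₀ = −αΔT + βΔS = 1.32 × 10⁻⁴ − 4.56 × 10⁻⁵ = 8.64 × 10⁻⁵, so Δρ ≈ 0.08847 kg m⁻³.
N² = (g/ρ₀)·Δρ/Δz = g·(Δρ/ρ₀)/Δz = 9.81 × 8.64 × 10⁻⁵ / 69 = 1.2284 × 10⁻⁵ s⁻².
N = √(1.2284 × 10⁻⁵) = 3.5049 × 10⁻³ rad s⁻¹ → T = 2π/N = 1.7927 × 10³ s ≈ 1.79 × 10³ s.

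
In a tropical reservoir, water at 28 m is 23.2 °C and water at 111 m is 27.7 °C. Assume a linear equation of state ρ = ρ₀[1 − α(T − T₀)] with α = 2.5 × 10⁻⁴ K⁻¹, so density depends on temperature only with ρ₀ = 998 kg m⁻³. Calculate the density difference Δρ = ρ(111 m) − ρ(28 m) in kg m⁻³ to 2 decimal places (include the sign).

ΔT = +4.5 K, Δρ/ρ₀ = −αΔT = -1.125 × 10⁻³.
Δρ = 998 × (-1.125 × 10⁻³) = -1.12 kg m⁻³.
Negative Δρ: lighter below, statically unstable.

-1.12 kg m⁻³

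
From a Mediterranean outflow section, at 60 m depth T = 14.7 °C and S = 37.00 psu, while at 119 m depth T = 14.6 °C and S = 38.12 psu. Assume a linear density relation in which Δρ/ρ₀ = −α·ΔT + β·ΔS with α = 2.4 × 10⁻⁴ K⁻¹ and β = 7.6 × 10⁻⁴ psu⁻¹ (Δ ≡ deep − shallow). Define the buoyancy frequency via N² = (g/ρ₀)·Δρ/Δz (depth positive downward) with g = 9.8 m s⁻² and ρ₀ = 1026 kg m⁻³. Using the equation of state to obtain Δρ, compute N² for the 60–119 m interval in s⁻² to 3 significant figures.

1.45 × 10⁻⁴ s⁻²

ΔT = -0.1 K, ΔS = +1.12 psu (deep − shallow).
Δρ/ρ₀ = −αΔT + βΔS = 2.40 × 10⁻⁵ + 8.512 × 10⁻⁴ = 8.752 × 10⁻⁴, so Δρ ≈ 0.8980 kg m⁻³.
N² = (g/ρ₀)·Δρ/Δz = g·(Δρ/ρ₀)/Δz = 9.8 × 8.752 × 10⁻⁴ / 59 = 1.4537 × 10⁻⁴ s⁻² ≈ 1.45 × 10⁻⁴ s⁻².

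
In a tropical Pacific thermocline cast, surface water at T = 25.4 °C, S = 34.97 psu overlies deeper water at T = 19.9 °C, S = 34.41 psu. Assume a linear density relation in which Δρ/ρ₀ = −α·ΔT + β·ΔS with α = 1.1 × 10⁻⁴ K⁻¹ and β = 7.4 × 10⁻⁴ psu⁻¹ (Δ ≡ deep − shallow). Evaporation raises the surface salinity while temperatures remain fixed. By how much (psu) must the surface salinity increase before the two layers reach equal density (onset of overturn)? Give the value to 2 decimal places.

0.26 psu

Neutral buoyancy requires −α(T_deep − T_surf) + β(S_deep − S_surf′) = 0.
S_surf′ = S_deep − (α/β)·ΔT = 34.41 − (1.1 × 10⁻⁴/7.4 × 10⁻⁴)·(-5.5) = 35.2276 psu.
Increase required: 35.2276 − 34.97 = 0.2576 psu.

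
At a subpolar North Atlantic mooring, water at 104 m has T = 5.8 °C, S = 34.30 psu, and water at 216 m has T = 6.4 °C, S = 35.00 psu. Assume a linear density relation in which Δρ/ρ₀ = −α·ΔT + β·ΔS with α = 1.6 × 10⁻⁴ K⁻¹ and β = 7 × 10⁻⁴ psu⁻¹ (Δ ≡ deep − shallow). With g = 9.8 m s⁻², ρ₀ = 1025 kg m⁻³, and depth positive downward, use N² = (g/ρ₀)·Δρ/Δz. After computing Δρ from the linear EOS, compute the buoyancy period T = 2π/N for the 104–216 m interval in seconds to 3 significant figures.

1.07 × 10³ s

ΔT = +0.6 K, ΔS = +0.70 psu (deep − shallow).
Δρ/ρ₀ = −αΔT + βΔS = -9.60 × 10⁻⁵ + 4.90 × 10⁻⁴ = 3.94 × 10⁻⁴, so Δρ ≈ 0.4038 kg m⁻³.
N² = (g/ρ₀)·Δρ/Δz = g·(Δρ/ρ₀)/Δz = 9.8 × 3.94 × 10⁻⁴ / 112 = 3.4475 × 10⁻⁵ s⁻².
N = √(3.4475 × 10⁻⁵) = 5.8715 × 10⁻³ rad s⁻¹ → T = 2π/N = 1.0701 × 10³ s ≈ 1.07 × 10³ s.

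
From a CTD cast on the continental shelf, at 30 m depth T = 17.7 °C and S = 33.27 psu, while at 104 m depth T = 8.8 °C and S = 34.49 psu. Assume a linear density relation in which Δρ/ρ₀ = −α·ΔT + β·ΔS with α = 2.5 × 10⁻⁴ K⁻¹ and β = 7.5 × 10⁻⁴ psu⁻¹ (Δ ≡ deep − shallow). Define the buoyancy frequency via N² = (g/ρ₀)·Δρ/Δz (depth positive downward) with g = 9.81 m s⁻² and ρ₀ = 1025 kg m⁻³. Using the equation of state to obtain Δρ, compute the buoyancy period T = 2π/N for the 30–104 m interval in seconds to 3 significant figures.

308 s

ΔT = -8.9 K, ΔS = +1.22 psu (deep − shallow).
Δρ/ρ₀ = −αΔT + βΔS = 2.225 × 10⁻³ + 9.15 × 10⁻⁴ = 3.14 × 10⁻³, so Δρ ≈ 3.219 kg m⁻³.
N² = (g/ρ₀)·Δρ/Δz = g·(Δρ/ρ₀)/Δz = 9.81 × 3.14 × 10⁻³ / 74 = 4.1626 × 10⁻⁴ s⁻².
N = √(4.1626 × 10⁻⁴) = 0.020402 rad s⁻¹ → T = 2π/N = 307.97 s ≈ 308 s.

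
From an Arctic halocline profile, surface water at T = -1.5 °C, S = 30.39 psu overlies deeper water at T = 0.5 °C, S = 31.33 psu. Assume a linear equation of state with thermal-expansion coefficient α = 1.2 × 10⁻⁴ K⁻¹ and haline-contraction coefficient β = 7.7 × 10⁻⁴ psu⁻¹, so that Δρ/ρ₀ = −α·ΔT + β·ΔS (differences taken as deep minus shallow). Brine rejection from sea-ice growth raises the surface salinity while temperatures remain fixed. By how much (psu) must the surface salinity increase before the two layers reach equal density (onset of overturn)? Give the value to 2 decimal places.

0.63 psu

Neutral buoyancy requires −α(T_deep − T_surf) + β(S_deep − S_surf′) = 0.
S_surf′ = S_deep − (α/β)·ΔT = 31.33 − (1.2 × 10⁻⁴/7.7 × 10⁻⁴)·(+2.0) = 31.0183 psu.
Increase required: 31.0183 − 30.39 = 0.6283 psu.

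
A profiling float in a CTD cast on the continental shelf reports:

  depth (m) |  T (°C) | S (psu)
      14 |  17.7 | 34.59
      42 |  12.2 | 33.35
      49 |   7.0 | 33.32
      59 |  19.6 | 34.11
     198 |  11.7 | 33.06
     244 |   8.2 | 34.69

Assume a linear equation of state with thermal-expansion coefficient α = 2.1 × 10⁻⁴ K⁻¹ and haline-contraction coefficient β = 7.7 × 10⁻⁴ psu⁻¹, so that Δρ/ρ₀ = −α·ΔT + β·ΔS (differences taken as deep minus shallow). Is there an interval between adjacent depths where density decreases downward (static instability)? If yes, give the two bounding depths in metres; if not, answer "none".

Evaluate Δρ/ρ₀ = −αΔT + βΔS across each adjacent pair:
  14–42 m: −αΔT+βΔS = −(2.1 × 10⁻⁴)(-5.5)+(7.7 × 10⁻⁴)(-1.24) = 2.0 × 10⁻⁴ → stable
  42–49 m: −αΔT+βΔS = −(2.1 × 10⁻⁴)(-5.2)+(7.7 × 10⁻⁴)(-0.03) = 1.1 × 10⁻³ → stable
  49–59 m: −αΔT+βΔS = −(2.1 × 10⁻⁴)(+12.6)+(7.7 × 10⁻⁴)(+0.79) = -2.0 × 10⁻³ → UNSTABLE
  59–198 m: −αΔT+βΔS = −(2.1 × 10⁻⁴)(-7.9)+(7.7 × 10⁻⁴)(-1.05) = 8.5 × 10⁻⁴ → stable
  198–244 m: −αΔT+βΔS = −(2.1 × 10⁻⁴)(-3.5)+(7.7 × 10⁻⁴)(+1.63) = 2.0 × 10⁻³ → stable
The 49–59 m interval has Δρ < 0: lighter water underlies denser water.

49–59 m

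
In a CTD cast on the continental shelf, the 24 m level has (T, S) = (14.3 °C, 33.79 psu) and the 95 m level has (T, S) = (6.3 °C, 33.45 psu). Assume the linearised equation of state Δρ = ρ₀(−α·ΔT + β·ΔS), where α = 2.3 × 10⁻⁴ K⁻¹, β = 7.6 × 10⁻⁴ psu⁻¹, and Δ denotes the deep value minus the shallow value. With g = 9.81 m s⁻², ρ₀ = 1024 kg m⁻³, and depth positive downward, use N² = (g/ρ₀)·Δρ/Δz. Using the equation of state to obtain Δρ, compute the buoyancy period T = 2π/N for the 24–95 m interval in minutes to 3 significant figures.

ΔT = -8.0 K, ΔS = -0.34 psu (deep − shallow).
Δρ/ρ₀ = −αΔT + βΔS = 1.84 × 10⁻³ − 2.584 × 10⁻⁴ = 1.5816 × 10⁻³, so Δρ ≈ 1.620 kg m⁻³.
N² = (g/ρ₀)·Δρ/Δz = g·(Δρ/ρ₀)/Δz = 9.81 × 1.5816 × 10⁻³ / 71 = 2.1853 × 10⁻⁴ s⁻².
N = √(2.1853 × 10⁻⁴) = 0.014783 rad s⁻¹ → T = 2π/N = 425.03 s = 7.0838 min ≈ 7.08 min.

7.08 min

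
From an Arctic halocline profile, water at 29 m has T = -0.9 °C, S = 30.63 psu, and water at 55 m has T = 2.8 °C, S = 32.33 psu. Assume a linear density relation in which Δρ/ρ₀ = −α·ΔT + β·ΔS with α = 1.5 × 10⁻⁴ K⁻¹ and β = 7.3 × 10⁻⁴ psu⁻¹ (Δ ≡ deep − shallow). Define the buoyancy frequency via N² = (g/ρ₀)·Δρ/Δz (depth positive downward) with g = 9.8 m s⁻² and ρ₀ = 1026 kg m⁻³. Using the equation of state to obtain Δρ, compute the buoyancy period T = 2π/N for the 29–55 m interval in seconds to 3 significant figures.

ΔT = +3.7 K, ΔS = +1.70 psu (deep − shallow).
Δρ/ρ₀ = −αΔT + βΔS = -5.55 × 10⁻⁴ + 1.241 × 10⁻³ = 6.86 × 10⁻⁴, so Δρ ≈ 0.7038 kg m⁻³.
N² = (g/ρ₀)·Δρ/Δz = g·(Δρ/ρ₀)/Δz = 9.8 × 6.86 × 10⁻⁴ / 26 = 2.5857 × 10⁻⁴ s⁻².
N = √(2.5857 × 10⁻⁴) = 0.016080 rad s⁻¹ → T = 2π/N = 390.75 s ≈ 391 s.

391 s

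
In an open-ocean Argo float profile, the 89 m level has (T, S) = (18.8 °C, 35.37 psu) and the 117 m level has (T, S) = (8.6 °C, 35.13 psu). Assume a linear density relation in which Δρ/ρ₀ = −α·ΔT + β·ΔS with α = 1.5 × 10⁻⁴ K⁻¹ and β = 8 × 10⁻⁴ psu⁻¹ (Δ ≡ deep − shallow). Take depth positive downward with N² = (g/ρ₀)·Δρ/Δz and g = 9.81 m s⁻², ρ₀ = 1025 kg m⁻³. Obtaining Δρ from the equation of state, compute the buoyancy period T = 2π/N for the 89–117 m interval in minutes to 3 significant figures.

ΔT = -10.2 K, ΔS = -0.24 psu (deep − shallow).
Δρ/ρ₀ = −αΔT + βΔS = 1.53 × 10⁻³ − 1.92 × 10⁻⁴ = 1.338 × 10⁻³, so Δρ ≈ 1.371 kg m⁻³.
N² = (g/ρ₀)·Δρ/Δz = g·(Δρ/ρ₀)/Δz = 9.81 × 1.338 × 10⁻³ / 28 = 4.6878 × 10⁻⁴ s⁻².
N = √(4.6878 × 10⁻⁴) = 0.021651 rad s⁻¹ → T = 2π/N = 290.20 s = 4.8367 min ≈ 4.84 min.

4.84 min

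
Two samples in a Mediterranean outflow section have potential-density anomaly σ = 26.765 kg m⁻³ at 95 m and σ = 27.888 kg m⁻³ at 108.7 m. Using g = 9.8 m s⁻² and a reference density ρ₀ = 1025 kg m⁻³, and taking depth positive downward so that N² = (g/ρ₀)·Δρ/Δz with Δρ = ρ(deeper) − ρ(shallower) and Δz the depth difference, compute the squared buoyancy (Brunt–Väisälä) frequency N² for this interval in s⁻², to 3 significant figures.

7.84 × 10⁻⁴ s⁻²

Δρ = 1027.888 − 1026.765 = 1.123 kg m⁻³ over Δz = 108.7 − 95 = 13.7 m.
N² = (9.8/1025) × (1.123/13.7) = 7.8372 × 10⁻⁴ s⁻² ≈ 7.84 × 10⁻⁴ s⁻².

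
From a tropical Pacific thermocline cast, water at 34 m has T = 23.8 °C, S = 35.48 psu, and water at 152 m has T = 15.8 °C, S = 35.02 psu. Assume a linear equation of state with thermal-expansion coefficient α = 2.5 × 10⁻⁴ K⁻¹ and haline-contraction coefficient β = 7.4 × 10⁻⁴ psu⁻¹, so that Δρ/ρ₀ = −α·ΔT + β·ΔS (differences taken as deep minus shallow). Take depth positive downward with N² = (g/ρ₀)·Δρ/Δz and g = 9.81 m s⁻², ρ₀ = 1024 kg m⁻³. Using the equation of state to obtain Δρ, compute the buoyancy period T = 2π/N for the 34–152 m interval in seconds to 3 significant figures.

535 s

ΔT = -8.0 K, ΔS = -0.46 psu (deep − shallow).
Δρ/ρ₀ = −αΔT + βΔS = 2.00 × 10⁻³ − 3.404 × 10⁻⁴ = 1.6596 × 10⁻³, so Δρ ≈ 1.699 kg m⁻³.
N² = (g/ρ₀)·Δρ/Δz = g·(Δρ/ρ₀)/Δz = 9.81 × 1.6596 × 10⁻³ / 118 = 1.3797 × 10⁻⁴ s⁻².
N = √(1.3797 × 10⁻⁴) = 0.011746 rad s⁻¹ → T = 2π/N = 534.92 s ≈ 535 s.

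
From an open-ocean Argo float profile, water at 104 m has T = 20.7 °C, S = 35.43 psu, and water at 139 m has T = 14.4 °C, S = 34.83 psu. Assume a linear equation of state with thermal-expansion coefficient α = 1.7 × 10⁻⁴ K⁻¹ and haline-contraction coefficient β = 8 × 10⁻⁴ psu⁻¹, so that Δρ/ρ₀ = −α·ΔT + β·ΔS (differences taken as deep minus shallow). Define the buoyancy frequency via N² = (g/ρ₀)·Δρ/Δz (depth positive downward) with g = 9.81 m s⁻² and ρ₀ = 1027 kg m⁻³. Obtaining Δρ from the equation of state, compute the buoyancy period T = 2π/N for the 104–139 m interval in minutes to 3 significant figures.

ΔT = -6.3 K, ΔS = -0.60 psu (deep − shallow).
Δρ/ρ₀ = −αΔT + βΔS = 1.071 × 10⁻³ − 4.80 × 10⁻⁴ = 5.91 × 10⁻⁴, so Δρ ≈ 0.6070 kg m⁻³.
N² = (g/ρ₀)·Δρ/Δz = g·(Δρ/ρ₀)/Δz = 9.81 × 5.91 × 10⁻⁴ / 35 = 1.6565 × 10⁻⁴ s⁻².
N = √(1.6565 × 10⁻⁴) = 0.012871 rad s⁻¹ → T = 2π/N = 488.17 s = 8.1362 min ≈ 8.14 min.

8.14 min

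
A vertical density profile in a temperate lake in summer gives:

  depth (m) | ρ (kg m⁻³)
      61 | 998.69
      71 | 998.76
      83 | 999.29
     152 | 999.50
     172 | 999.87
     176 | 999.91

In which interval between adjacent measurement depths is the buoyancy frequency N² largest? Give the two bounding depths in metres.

71–83 m

Compute the density gradient over each adjacent pair:
  61–71 m: Δρ/Δz = 0.07/10 = 7.0 × 10⁻³ kg m⁻⁴
  71–83 m: Δρ/Δz = 0.53/12 = 0.044 kg m⁻⁴
  83–152 m: Δρ/Δz = 0.21/69 = 3.0 × 10⁻³ kg m⁻⁴
  152–172 m: Δρ/Δz = 0.37/20 = 0.018 kg m⁻⁴
  172–176 m: Δρ/Δz = 0.04/4 = 0.010 kg m⁻⁴
The largest gradient is in the 71–83 m interval — the pycnocline.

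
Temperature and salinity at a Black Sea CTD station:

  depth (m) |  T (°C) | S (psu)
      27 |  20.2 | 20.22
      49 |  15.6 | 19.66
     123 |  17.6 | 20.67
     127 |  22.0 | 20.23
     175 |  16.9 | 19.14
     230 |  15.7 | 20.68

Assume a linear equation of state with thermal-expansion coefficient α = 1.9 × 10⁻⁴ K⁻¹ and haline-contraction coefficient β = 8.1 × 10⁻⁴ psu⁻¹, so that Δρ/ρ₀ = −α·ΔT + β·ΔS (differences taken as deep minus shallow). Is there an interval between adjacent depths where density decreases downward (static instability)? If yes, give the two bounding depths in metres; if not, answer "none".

Evaluate Δρ/ρ₀ = −αΔT + βΔS across each adjacent pair:
  27–49 m: −αΔT+βΔS = −(1.9 × 10⁻⁴)(-4.6)+(8.1 × 10⁻⁴)(-0.56) = 4.2 × 10⁻⁴ → stable
  49–123 m: −αΔT+βΔS = −(1.9 × 10⁻⁴)(+2.0)+(8.1 × 10⁻⁴)(+1.01) = 4.4 × 10⁻⁴ → stable
  123–127 m: −αΔT+βΔS = −(1.9 × 10⁻⁴)(+4.4)+(8.1 × 10⁻⁴)(-0.44) = -1.2 × 10⁻³ → UNSTABLE
  127–175 m: −αΔT+βΔS = −(1.9 × 10⁻⁴)(-5.1)+(8.1 × 10⁻⁴)(-1.09) = 8.6 × 10⁻⁵ → stable
  175–230 m: −αΔT+βΔS = −(1.9 × 10⁻⁴)(-1.2)+(8.1 × 10⁻⁴)(+1.54) = 1.5 × 10⁻³ → stable
The 123–127 m interval has Δρ < 0: lighter water underlies denser water.

123–127 m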